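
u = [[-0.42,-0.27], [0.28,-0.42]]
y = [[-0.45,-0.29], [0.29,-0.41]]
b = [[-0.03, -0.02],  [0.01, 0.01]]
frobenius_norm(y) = 0.73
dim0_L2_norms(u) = [0.5, 0.5]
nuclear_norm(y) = 1.04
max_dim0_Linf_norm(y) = 0.45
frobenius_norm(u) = 0.71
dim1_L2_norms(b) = [0.04, 0.01]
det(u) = 0.25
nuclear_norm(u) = 1.00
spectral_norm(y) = 0.54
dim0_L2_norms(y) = [0.54, 0.5]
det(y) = 0.27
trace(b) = -0.02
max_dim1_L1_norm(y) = 0.74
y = u + b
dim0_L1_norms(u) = [0.7, 0.69]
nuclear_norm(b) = 0.04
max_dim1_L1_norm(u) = 0.7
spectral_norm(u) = 0.51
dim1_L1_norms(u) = [0.69, 0.7]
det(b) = -0.00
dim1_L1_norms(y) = [0.74, 0.7]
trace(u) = -0.84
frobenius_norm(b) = 0.04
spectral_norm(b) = 0.04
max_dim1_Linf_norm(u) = 0.42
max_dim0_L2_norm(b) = 0.03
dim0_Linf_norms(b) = [0.03, 0.02]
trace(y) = -0.86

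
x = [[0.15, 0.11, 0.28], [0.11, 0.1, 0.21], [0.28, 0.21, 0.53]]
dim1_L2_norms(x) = [0.34, 0.26, 0.64]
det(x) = 0.00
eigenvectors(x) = [[-0.44, -0.87, 0.23], [-0.34, -0.07, -0.94], [-0.83, 0.49, 0.26]]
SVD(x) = [[-0.44, 0.23, -0.87],[-0.34, -0.94, -0.07],[-0.83, 0.26, 0.49]] @ diag([0.7631267709088305, 0.015335114102732214, 0.0015381149884373068]) @ [[-0.44, -0.34, -0.83], [0.23, -0.94, 0.26], [-0.87, -0.07, 0.49]]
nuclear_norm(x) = 0.78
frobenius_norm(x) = 0.76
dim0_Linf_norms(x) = [0.28, 0.21, 0.53]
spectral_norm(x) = 0.76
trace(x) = 0.78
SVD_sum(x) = [[0.15, 0.11, 0.28],[0.11, 0.09, 0.21],[0.28, 0.21, 0.53]] + [[0.00, -0.0, 0.0], [-0.0, 0.01, -0.00], [0.00, -0.0, 0.00]] + [[0.00, 0.00, -0.0], [0.00, 0.00, -0.00], [-0.00, -0.0, 0.0]]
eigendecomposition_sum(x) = [[0.15, 0.11, 0.28], [0.11, 0.09, 0.21], [0.28, 0.21, 0.53]] + [[0.0, 0.0, -0.0], [0.00, 0.0, -0.0], [-0.0, -0.00, 0.0]] + [[0.0, -0.0, 0.00], [-0.0, 0.01, -0.0], [0.0, -0.00, 0.0]]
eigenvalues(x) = [0.76, 0.0, 0.02]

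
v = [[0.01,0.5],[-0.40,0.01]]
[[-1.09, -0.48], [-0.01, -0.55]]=v @ [[-0.03,1.36], [-2.18,-0.98]]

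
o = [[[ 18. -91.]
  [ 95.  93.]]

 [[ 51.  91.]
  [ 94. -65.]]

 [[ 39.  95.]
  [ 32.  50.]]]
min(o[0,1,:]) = 93.0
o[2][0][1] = 95.0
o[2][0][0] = 39.0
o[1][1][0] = 94.0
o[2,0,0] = 39.0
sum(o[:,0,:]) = 203.0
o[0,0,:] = [18.0, -91.0]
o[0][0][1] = -91.0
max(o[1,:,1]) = 91.0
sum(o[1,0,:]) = 142.0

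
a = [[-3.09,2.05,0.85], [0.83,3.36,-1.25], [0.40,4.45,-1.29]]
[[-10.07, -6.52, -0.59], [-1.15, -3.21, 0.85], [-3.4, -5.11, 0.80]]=a @ [[2.10, 1.54, -0.63], [-1.28, -1.11, -0.37], [-1.13, 0.61, -2.09]]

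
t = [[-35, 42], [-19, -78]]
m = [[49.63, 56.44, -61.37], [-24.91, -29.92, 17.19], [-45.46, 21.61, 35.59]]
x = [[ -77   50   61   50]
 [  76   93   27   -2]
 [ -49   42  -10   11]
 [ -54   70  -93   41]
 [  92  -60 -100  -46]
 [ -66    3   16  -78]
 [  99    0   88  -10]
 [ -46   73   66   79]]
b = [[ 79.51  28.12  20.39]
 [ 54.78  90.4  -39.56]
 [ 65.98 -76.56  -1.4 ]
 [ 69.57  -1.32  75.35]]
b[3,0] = 69.57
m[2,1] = 21.61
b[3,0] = 69.57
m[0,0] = 49.63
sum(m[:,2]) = -8.58999999999999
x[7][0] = -46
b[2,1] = -76.56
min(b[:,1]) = -76.56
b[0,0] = 79.51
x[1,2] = 27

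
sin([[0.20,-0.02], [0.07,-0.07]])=[[0.20,-0.02],[0.07,-0.07]]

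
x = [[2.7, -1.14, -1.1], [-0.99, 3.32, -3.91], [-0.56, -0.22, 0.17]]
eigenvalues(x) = [-0.53, 2.76, 3.95]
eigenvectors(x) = [[0.44,0.96,0.70],  [0.69,0.16,-0.71],  [0.57,-0.22,-0.06]]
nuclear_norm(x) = 8.73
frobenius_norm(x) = 6.12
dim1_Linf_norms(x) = [2.7, 3.91, 0.56]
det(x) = -5.77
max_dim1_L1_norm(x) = 8.22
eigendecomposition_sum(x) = [[-0.07,-0.04,-0.31], [-0.10,-0.06,-0.49], [-0.08,-0.05,-0.4]] + [[1.63, 1.92, -3.58], [0.27, 0.32, -0.59], [-0.37, -0.44, 0.82]] + [[1.14, -3.02, 2.79], [-1.15, 3.06, -2.83], [-0.10, 0.27, -0.25]]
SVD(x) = [[-0.12,-0.98,0.16], [0.99,-0.11,0.04], [-0.02,0.16,0.99]] @ diag([5.250593191065931, 3.1287290925071654, 0.3513195235556571]) @ [[-0.25,0.65,-0.72], [-0.84,0.23,0.49], [-0.49,-0.72,-0.49]]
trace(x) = 6.19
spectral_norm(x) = 5.25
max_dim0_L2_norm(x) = 4.07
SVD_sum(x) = [[0.15,  -0.41,  0.44], [-1.28,  3.41,  -3.73], [0.03,  -0.08,  0.09]] + [[2.57, -0.69, -1.52],[0.30, -0.08, -0.18],[-0.42, 0.11, 0.25]] + [[-0.03, -0.04, -0.03],[-0.01, -0.01, -0.01],[-0.17, -0.25, -0.17]]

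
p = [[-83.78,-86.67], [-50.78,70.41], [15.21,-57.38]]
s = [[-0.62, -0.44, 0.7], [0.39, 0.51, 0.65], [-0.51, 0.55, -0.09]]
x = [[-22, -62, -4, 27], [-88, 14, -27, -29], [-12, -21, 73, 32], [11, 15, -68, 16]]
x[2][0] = -12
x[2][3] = 32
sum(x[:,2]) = -26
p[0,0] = -83.78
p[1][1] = 70.41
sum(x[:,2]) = -26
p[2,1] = -57.38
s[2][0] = -0.506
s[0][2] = 0.703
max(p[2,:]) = 15.21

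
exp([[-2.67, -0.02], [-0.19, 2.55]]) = [[0.07,-0.05], [-0.46,12.81]]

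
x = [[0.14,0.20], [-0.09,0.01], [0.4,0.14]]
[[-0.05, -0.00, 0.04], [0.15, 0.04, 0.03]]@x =[[0.01, -0.0], [0.03, 0.03]]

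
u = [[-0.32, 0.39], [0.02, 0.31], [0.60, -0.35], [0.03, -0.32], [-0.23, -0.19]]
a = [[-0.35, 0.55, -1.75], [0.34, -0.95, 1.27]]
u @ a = [[0.24,-0.55,1.06], [0.10,-0.28,0.36], [-0.33,0.66,-1.49], [-0.12,0.32,-0.46], [0.02,0.05,0.16]]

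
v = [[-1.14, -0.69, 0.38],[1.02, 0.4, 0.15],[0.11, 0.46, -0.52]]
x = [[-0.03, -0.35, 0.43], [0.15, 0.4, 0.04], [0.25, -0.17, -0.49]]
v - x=[[-1.11,-0.34,-0.05],  [0.87,0.00,0.11],  [-0.14,0.63,-0.03]]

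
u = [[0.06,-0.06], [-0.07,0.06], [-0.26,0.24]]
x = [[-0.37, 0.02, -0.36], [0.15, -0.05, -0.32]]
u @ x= [[-0.03,0.00,-0.0], [0.03,-0.00,0.01], [0.13,-0.02,0.02]]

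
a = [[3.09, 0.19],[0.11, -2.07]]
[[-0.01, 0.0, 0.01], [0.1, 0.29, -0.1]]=a@[[0.0,0.01,-0.00], [-0.05,-0.14,0.05]]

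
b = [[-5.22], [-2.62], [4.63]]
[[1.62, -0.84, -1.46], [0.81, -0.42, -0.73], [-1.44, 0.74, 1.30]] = b@ [[-0.31, 0.16, 0.28]]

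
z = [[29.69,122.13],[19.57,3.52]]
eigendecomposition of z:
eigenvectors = [[0.96,  -0.89],  [0.29,  0.46]]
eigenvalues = [67.21, -34.0]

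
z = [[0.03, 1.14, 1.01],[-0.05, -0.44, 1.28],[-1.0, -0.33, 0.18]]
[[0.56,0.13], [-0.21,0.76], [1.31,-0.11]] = z @ [[-1.50,0.31], [0.56,-0.33], [-0.03,0.49]]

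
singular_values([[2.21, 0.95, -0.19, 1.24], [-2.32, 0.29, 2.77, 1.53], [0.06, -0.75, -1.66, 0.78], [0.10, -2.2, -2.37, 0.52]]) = [4.78, 3.12, 2.16, 0.51]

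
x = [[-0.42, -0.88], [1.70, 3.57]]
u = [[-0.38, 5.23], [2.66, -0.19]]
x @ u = [[-2.18, -2.03], [8.85, 8.21]]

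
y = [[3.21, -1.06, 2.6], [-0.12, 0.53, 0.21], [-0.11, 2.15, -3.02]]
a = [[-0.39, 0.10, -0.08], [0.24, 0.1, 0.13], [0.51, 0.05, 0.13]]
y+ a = [[2.82, -0.96, 2.52], [0.12, 0.63, 0.34], [0.4, 2.2, -2.89]]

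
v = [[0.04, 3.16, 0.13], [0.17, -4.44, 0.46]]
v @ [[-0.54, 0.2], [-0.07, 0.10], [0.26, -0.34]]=[[-0.21,0.28], [0.34,-0.57]]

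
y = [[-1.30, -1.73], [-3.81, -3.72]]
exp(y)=[[0.99,-0.42], [-0.93,0.4]]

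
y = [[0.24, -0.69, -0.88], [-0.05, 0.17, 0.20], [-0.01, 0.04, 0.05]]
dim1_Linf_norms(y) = [0.88, 0.2, 0.05]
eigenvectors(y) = [[-0.97,0.98,0.81],[0.22,0.12,-0.34],[0.05,0.15,0.48]]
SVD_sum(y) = [[0.24, -0.69, -0.88], [-0.06, 0.16, 0.21], [-0.01, 0.04, 0.05]] + [[0.00,0.00,-0.0], [0.01,0.01,-0.00], [0.00,0.0,-0.00]] + [[0.00,-0.0,0.00], [-0.00,0.0,-0.00], [0.00,-0.0,0.00]]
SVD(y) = [[-0.97, -0.23, 0.01], [0.23, -0.95, -0.21], [0.06, -0.2, 0.98]] @ diag([1.1762436147336561, 0.01197023087376525, 0.002769904534809333]) @ [[-0.21, 0.61, 0.77], [-0.54, -0.73, 0.43], [0.82, -0.32, 0.48]]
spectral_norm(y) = 1.18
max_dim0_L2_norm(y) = 0.9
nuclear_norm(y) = 1.19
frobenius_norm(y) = 1.18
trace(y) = 0.46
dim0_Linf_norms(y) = [0.24, 0.69, 0.88]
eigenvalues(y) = [0.44, 0.02, 0.01]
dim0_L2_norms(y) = [0.25, 0.71, 0.9]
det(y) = 0.00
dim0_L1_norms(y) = [0.3, 0.9, 1.13]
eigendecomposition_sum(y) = [[0.23, -0.73, -0.9], [-0.05, 0.16, 0.2], [-0.01, 0.04, 0.04]] + [[0.01, 0.04, 0.01], [0.00, 0.01, 0.00], [0.0, 0.01, 0.0]] + [[-0.0,-0.0,0.01], [0.0,0.00,-0.00], [-0.0,-0.00,0.0]]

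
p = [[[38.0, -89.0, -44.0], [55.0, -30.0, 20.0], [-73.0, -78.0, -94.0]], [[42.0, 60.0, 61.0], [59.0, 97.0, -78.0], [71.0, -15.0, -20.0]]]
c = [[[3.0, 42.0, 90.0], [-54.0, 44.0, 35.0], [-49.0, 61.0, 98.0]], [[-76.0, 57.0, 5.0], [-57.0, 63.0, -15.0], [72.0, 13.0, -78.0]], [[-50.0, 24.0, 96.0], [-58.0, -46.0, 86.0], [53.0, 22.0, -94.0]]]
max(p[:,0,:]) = 61.0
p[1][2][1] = -15.0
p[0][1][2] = 20.0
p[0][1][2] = 20.0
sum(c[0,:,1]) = 147.0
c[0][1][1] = 44.0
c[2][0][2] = 96.0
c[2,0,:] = [-50.0, 24.0, 96.0]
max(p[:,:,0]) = 71.0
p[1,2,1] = -15.0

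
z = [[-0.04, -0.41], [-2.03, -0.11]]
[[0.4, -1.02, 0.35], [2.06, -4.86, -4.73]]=z@[[-0.97, 2.27, 2.39], [-0.87, 2.27, -1.08]]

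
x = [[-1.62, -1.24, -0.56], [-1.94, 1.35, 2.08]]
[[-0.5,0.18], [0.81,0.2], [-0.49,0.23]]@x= [[0.46, 0.86, 0.65], [-1.70, -0.73, -0.04], [0.35, 0.92, 0.75]]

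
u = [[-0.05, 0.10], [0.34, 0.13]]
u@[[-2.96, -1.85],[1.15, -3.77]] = [[0.26,-0.28],[-0.86,-1.12]]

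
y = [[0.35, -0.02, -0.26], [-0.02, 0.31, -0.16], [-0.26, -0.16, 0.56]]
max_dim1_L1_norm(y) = 0.98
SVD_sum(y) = [[0.19,  0.1,  -0.32], [0.10,  0.05,  -0.17], [-0.32,  -0.17,  0.52]] + [[0.11,-0.16,0.02], [-0.16,0.23,-0.02], [0.02,-0.02,0.0]] + [[0.05, 0.04, 0.04], [0.04, 0.03, 0.03], [0.04, 0.03, 0.03]]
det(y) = 0.03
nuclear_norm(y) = 1.22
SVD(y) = [[-0.50, 0.57, 0.65], [-0.27, -0.82, 0.51], [0.82, 0.08, 0.56]] @ diag([0.7689266720132738, 0.3404675115846009, 0.11060581640212493]) @ [[-0.50,-0.27,0.82], [0.57,-0.82,0.08], [0.65,0.51,0.56]]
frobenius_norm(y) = 0.85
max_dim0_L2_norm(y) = 0.64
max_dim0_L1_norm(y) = 0.98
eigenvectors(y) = [[-0.5,  0.65,  0.57], [-0.27,  0.51,  -0.82], [0.82,  0.56,  0.08]]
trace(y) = 1.22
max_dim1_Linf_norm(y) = 0.56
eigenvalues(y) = [0.77, 0.11, 0.34]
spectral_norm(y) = 0.77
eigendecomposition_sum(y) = [[0.19, 0.10, -0.32], [0.1, 0.05, -0.17], [-0.32, -0.17, 0.52]] + [[0.05,0.04,0.04], [0.04,0.03,0.03], [0.04,0.03,0.03]] + [[0.11, -0.16, 0.02],[-0.16, 0.23, -0.02],[0.02, -0.02, 0.0]]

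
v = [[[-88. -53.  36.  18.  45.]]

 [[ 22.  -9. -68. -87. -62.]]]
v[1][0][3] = -87.0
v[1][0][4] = -62.0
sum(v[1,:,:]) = -204.0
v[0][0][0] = -88.0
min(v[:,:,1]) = -53.0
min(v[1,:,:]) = -87.0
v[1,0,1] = -9.0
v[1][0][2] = -68.0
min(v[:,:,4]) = -62.0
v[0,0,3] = 18.0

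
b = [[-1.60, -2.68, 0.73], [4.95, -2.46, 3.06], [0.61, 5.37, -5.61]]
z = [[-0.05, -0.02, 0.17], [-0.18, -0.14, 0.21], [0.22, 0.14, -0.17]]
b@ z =[[0.72, 0.51, -0.96], [0.87, 0.67, -0.2], [-2.23, -1.55, 2.19]]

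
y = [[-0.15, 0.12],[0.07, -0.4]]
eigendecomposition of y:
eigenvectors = [[0.97, -0.39],[0.24, 0.92]]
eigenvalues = [-0.12, -0.43]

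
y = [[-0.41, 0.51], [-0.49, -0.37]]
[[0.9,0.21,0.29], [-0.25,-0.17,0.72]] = y@[[-0.51, 0.02, -1.18], [1.35, 0.43, -0.38]]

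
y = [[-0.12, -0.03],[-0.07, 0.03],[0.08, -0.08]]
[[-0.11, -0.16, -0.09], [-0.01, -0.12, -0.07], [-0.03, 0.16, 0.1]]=y@[[0.62, 1.48, 0.87], [1.05, -0.55, -0.33]]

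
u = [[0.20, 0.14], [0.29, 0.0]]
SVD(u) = [[-0.63,  -0.78], [-0.78,  0.63]] @ diag([0.3621181140275875, 0.11211811402758758]) @ [[-0.97, -0.24], [0.24, -0.97]]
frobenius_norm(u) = 0.38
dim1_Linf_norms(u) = [0.2, 0.29]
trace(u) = 0.20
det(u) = -0.04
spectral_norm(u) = 0.36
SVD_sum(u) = [[0.22, 0.06], [0.27, 0.07]] + [[-0.02,0.08], [0.02,-0.07]]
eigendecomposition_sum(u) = [[0.23, 0.1], [0.21, 0.09]] + [[-0.03, 0.04], [0.08, -0.09]]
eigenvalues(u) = [0.32, -0.12]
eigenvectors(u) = [[0.75,  -0.40],[0.67,  0.92]]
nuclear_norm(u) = 0.47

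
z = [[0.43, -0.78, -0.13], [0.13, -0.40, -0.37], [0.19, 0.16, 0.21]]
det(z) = 0.05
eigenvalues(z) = [(0.45+0j), (-0.11+0.32j), (-0.11-0.32j)]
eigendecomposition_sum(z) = [[(0.29-0j), (-0.23+0j), (0.19+0j)],[-0.04+0.00j, (0.03+0j), (-0.03-0j)],[(0.2-0j), -0.16+0.00j, 0.13+0.00j]] + [[(0.07+0.09j), -0.28-0.00j, (-0.16-0.13j)], [(0.09+0.04j), (-0.22+0.1j), (-0.17-0.05j)], [(-0-0.08j), (0.16+0.11j), 0.04+0.14j]] + [[0.07-0.09j,  -0.28+0.00j,  -0.16+0.13j],[0.09-0.04j,  -0.22-0.10j,  -0.17+0.05j],[(-0+0.08j),  (0.16-0.11j),  0.04-0.14j]]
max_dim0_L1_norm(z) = 1.34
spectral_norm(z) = 1.03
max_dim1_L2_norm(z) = 0.9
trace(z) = 0.24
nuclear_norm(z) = 1.55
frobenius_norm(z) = 1.11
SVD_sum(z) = [[0.35, -0.76, -0.28],  [0.20, -0.44, -0.16],  [-0.05, 0.11, 0.04]] + [[0.10, 0.00, 0.12], [-0.13, -0.0, -0.16], [0.18, 0.01, 0.22]] + [[-0.03,-0.02,0.02], [0.06,0.05,-0.05], [0.06,0.04,-0.05]]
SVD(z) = [[-0.86, 0.42, -0.30], [-0.50, -0.53, 0.68], [0.12, 0.74, 0.67]] @ diag([1.0301968844903702, 0.38865349054345594, 0.13207135751071203]) @ [[-0.40, 0.86, 0.31], [0.64, 0.02, 0.77], [0.66, 0.51, -0.56]]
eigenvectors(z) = [[(-0.82+0j), (-0.67+0j), (-0.67-0j)], [0.12+0.00j, (-0.52+0.23j), (-0.52-0.23j)], [(-0.56+0j), 0.38+0.28j, 0.38-0.28j]]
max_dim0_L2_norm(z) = 0.89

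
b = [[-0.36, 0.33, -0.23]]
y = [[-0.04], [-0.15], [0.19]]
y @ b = [[0.01, -0.01, 0.01], [0.05, -0.05, 0.03], [-0.07, 0.06, -0.04]]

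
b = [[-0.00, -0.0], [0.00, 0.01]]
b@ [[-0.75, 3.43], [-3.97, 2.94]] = [[0.0, 0.0], [-0.04, 0.03]]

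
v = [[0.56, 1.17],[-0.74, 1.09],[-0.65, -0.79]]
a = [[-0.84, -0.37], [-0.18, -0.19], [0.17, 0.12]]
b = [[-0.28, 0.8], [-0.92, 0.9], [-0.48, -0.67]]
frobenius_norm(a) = 0.98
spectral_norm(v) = 1.80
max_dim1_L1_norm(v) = 1.83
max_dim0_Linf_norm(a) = 0.84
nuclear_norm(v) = 2.91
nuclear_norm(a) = 1.08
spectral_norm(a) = 0.97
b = v + a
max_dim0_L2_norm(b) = 1.38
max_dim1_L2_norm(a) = 0.92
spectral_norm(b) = 1.53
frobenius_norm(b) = 1.75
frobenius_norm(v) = 2.11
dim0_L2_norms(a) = [0.88, 0.43]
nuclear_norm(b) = 2.37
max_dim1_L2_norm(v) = 1.32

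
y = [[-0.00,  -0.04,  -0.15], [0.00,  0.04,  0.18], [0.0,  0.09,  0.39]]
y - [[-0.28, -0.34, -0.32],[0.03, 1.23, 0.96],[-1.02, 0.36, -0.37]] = [[0.28, 0.30, 0.17],[-0.03, -1.19, -0.78],[1.02, -0.27, 0.76]]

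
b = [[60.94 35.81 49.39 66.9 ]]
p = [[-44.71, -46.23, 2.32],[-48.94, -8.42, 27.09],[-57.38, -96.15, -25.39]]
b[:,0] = [60.94]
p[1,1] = -8.42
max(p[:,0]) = -44.71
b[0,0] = 60.94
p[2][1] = -96.15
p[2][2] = -25.39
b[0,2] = 49.39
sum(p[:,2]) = 4.02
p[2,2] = -25.39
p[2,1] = -96.15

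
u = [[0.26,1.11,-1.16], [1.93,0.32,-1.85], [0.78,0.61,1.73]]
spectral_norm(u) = 3.06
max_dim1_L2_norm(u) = 2.69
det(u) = -5.95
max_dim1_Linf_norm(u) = 1.93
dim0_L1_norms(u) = [2.97, 2.04, 4.74]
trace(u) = 2.31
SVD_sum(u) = [[0.64, 0.24, -1.13], [1.25, 0.46, -2.21], [-0.48, -0.18, 0.85]] + [[0.02, 0.01, 0.01], [0.50, 0.25, 0.34], [1.32, 0.65, 0.89]] + [[-0.40, 0.86, -0.04], [0.18, -0.39, 0.02], [-0.06, 0.14, -0.01]]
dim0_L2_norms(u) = [2.1, 1.31, 2.79]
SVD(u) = [[-0.43, -0.01, 0.9], [-0.84, -0.35, -0.41], [0.32, -0.94, 0.14]] @ diag([3.0600395304744605, 1.841448562665356, 1.055331826010821]) @ [[-0.49, -0.18, 0.86], [-0.77, -0.38, -0.52], [-0.42, 0.91, -0.05]]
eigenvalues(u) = [(-1.17+0j), (1.74+1.43j), (1.74-1.43j)]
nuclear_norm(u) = 5.96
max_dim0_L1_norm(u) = 4.74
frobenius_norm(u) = 3.72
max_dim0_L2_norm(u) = 2.79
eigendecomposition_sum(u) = [[(-0.61+0j), (0.44+0j), (0.04-0j)], [(0.79-0j), (-0.56-0j), (-0.05+0j)], [-0.00+0.00j, 0.00+0.00j, -0j]] + [[(0.43+0.32j), 0.34+0.25j, (-0.6+0.78j)], [(0.57+0.49j), 0.44+0.38j, (-0.9+1.03j)], [(0.39-0.48j), (0.3-0.37j), (0.86+0.72j)]] + [[0.43-0.32j,  (0.34-0.25j),  -0.60-0.78j], [(0.57-0.49j),  (0.44-0.38j),  (-0.9-1.03j)], [(0.39+0.48j),  0.30+0.37j,  0.86-0.72j]]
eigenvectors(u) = [[-0.61+0.00j, (0.48-0.03j), (0.48+0.03j)], [(0.79+0j), (0.68+0j), (0.68-0j)], [(-0+0j), -0.01-0.55j, (-0.01+0.55j)]]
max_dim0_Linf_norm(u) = 1.93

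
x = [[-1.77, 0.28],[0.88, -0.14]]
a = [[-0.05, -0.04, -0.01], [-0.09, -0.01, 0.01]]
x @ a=[[0.06, 0.07, 0.02], [-0.03, -0.03, -0.01]]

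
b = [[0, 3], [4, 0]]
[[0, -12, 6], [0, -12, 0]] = b@[[0, -3, 0], [0, -4, 2]]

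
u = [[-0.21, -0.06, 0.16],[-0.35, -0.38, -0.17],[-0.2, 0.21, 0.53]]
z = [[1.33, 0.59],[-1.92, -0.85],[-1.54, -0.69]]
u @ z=[[-0.41, -0.18], [0.53, 0.23], [-1.49, -0.66]]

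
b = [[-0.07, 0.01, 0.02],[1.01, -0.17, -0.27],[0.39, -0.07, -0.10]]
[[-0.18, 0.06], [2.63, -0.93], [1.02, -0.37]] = b @ [[2.46, -1.6], [-1.48, -0.19], [0.40, -2.41]]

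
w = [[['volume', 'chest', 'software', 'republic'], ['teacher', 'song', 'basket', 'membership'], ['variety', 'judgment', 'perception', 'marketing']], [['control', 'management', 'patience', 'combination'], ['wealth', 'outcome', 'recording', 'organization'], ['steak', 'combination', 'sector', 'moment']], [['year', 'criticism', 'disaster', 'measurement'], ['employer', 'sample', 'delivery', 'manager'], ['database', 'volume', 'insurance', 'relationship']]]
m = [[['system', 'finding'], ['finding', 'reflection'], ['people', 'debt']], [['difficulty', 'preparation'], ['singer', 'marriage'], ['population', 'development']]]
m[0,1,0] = 'finding'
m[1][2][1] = 'development'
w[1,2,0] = 'steak'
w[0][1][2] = 'basket'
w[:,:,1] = [['chest', 'song', 'judgment'], ['management', 'outcome', 'combination'], ['criticism', 'sample', 'volume']]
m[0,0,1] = 'finding'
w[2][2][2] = 'insurance'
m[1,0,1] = 'preparation'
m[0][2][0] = 'people'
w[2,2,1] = 'volume'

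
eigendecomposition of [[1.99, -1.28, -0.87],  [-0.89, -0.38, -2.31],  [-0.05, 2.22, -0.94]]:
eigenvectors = [[0.97+0.00j, -0.29-0.03j, (-0.29+0.03j)], [-0.19+0.00j, (-0.68+0j), -0.68-0.00j], [(-0.14+0j), -0.03+0.67j, (-0.03-0.67j)]]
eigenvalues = [(2.37+0j), (-0.85+2.23j), (-0.85-2.23j)]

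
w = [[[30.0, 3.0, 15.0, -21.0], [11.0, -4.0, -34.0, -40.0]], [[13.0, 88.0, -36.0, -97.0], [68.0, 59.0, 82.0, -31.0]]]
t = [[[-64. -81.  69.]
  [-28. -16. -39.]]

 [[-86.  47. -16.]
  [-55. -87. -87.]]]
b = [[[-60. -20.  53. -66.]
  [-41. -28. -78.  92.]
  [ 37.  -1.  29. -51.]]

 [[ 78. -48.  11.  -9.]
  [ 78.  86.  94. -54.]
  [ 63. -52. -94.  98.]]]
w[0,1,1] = -4.0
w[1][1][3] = -31.0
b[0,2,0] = 37.0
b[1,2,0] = 63.0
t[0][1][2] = -39.0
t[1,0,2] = -16.0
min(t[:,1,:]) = -87.0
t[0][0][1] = -81.0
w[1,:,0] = [13.0, 68.0]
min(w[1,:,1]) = 59.0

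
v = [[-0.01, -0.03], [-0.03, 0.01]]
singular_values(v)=[0.03, 0.03]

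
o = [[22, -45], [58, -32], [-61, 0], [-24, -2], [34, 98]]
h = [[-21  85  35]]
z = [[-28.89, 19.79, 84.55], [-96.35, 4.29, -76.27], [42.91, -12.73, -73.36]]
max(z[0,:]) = 84.55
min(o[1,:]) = -32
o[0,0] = 22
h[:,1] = [85]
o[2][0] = -61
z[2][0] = 42.91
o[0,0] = 22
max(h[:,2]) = 35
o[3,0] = -24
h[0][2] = 35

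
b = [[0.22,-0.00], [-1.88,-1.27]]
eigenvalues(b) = [-1.27, 0.22]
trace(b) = -1.05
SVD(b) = [[-0.08, 1.0], [1.00, 0.08]] @ diag([2.276100063099785, 0.1227538299082905]) @ [[-0.83, -0.56],[0.56, -0.83]]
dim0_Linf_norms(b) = [1.88, 1.27]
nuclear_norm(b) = 2.40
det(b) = -0.28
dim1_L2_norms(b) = [0.22, 2.27]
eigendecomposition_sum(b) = [[-0.00,-0.00], [-1.60,-1.27]] + [[0.22, 0.00], [-0.28, 0.0]]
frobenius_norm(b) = 2.28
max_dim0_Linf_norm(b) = 1.88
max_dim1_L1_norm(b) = 3.15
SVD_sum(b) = [[0.15, 0.1], [-1.89, -1.26]] + [[0.07, -0.10], [0.01, -0.01]]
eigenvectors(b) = [[0.00, 0.62], [1.00, -0.78]]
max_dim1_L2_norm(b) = 2.27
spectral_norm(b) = 2.28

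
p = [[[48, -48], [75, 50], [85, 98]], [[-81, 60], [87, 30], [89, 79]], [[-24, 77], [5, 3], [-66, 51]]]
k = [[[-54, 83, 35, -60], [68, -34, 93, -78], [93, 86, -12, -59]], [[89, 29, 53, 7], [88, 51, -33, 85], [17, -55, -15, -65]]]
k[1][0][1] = 29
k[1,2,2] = -15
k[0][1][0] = 68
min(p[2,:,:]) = -66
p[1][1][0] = 87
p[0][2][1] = 98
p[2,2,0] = -66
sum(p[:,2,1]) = 228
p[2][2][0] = -66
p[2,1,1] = 3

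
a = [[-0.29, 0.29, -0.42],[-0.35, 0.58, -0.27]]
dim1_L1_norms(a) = [1.0, 1.2]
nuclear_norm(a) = 1.12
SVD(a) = [[-0.62, -0.79], [-0.79, 0.62]] @ diag([0.9124519555916216, 0.20935956805702774]) @ [[0.5, -0.7, 0.52], [0.06, 0.62, 0.78]]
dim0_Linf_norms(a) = [0.35, 0.58, 0.42]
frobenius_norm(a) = 0.94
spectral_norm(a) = 0.91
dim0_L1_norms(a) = [0.64, 0.87, 0.69]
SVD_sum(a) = [[-0.28, 0.39, -0.29], [-0.36, 0.50, -0.37]] + [[-0.01, -0.1, -0.13], [0.01, 0.08, 0.10]]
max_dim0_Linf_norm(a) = 0.58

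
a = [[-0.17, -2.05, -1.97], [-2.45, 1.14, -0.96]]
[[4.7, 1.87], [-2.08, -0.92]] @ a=[[-5.38, -7.5, -11.05], [2.61, 3.22, 4.98]]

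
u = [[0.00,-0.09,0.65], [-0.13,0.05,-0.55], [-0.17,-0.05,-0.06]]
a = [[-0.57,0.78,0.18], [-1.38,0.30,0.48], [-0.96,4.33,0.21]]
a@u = [[-0.13, 0.08, -0.81], [-0.12, 0.12, -1.09], [-0.60, 0.29, -3.02]]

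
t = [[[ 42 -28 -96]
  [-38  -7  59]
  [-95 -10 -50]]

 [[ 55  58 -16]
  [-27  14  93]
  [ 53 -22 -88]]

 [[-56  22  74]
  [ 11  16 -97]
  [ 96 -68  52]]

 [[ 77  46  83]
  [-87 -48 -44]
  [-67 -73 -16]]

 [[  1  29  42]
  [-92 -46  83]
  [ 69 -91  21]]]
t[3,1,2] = -44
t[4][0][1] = 29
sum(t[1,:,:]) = 120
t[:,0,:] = [[42, -28, -96], [55, 58, -16], [-56, 22, 74], [77, 46, 83], [1, 29, 42]]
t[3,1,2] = -44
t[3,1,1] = -48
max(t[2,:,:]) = 96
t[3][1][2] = -44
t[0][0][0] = 42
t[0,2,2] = -50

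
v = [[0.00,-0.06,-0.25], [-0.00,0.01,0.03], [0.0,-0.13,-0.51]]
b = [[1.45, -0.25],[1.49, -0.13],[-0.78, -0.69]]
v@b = [[0.11, 0.18], [-0.01, -0.02], [0.20, 0.37]]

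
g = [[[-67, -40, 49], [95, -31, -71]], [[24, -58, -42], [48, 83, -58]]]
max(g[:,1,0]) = 95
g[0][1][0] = 95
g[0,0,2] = 49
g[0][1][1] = -31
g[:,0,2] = [49, -42]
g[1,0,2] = -42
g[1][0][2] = -42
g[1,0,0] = 24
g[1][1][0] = 48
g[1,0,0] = 24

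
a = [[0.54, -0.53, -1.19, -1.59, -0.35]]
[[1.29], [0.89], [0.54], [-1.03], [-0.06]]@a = [[0.7,-0.68,-1.54,-2.05,-0.45],[0.48,-0.47,-1.06,-1.42,-0.31],[0.29,-0.29,-0.64,-0.86,-0.19],[-0.56,0.55,1.23,1.64,0.36],[-0.03,0.03,0.07,0.10,0.02]]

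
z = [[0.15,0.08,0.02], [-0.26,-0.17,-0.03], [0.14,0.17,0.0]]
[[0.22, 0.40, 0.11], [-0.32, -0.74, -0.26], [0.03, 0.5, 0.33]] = z@ [[2.36, 1.36, 0.01],[-1.79, 1.81, 1.91],[0.42, 2.71, -2.15]]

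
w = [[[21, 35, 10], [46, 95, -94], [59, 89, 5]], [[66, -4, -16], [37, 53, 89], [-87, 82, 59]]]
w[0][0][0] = 21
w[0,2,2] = 5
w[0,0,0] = 21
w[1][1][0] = 37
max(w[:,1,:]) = 95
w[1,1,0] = 37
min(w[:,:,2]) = -94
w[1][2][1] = 82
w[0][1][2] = -94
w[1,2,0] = -87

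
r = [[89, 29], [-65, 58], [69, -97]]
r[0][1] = 29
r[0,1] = 29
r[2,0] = 69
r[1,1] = 58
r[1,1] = 58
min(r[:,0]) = -65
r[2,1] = -97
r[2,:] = [69, -97]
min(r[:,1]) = -97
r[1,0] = -65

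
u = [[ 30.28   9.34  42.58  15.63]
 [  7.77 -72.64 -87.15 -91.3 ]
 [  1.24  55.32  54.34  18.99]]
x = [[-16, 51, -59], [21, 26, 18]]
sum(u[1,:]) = -243.32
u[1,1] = -72.64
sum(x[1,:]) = 65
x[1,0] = 21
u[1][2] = -87.15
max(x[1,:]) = 26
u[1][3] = -91.3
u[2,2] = 54.34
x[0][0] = -16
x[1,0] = 21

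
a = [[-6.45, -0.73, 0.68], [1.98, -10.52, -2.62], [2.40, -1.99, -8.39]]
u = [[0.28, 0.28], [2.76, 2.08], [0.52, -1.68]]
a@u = [[-3.47,-4.47], [-29.84,-16.93], [-9.18,10.63]]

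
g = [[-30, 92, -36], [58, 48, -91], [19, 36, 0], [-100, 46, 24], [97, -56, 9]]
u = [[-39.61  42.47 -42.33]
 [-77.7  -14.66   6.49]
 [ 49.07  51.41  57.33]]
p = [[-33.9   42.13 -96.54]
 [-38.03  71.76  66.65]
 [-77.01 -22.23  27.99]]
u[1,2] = 6.49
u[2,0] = 49.07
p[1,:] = [-38.03, 71.76, 66.65]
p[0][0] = -33.9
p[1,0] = -38.03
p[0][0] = -33.9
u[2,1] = 51.41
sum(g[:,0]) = 44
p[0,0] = -33.9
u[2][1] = 51.41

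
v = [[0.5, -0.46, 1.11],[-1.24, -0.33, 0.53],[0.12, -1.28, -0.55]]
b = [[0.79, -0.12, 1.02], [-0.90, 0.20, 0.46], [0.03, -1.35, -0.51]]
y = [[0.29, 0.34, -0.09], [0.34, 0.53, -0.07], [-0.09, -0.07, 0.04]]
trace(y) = 0.86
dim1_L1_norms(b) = [1.93, 1.56, 1.89]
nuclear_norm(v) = 4.09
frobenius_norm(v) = 2.36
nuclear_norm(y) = 0.86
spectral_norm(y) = 0.79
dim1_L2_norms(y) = [0.46, 0.63, 0.12]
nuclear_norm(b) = 3.70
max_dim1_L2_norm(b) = 1.44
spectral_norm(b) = 1.54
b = v + y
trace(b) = 0.48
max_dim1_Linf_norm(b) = 1.35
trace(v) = -0.38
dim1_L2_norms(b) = [1.3, 1.03, 1.44]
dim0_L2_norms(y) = [0.46, 0.63, 0.12]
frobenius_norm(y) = 0.79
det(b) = 1.70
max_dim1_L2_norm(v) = 1.4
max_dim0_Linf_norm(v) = 1.28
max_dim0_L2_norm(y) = 0.63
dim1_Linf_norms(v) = [1.11, 1.24, 1.28]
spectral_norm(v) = 1.41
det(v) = 2.52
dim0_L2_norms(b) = [1.2, 1.37, 1.23]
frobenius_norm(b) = 2.20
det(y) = 0.00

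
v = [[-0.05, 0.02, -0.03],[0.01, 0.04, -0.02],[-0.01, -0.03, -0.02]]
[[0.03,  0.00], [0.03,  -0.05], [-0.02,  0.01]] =v @ [[-0.16, -0.80],[0.79, -0.7],[-0.11, 0.76]]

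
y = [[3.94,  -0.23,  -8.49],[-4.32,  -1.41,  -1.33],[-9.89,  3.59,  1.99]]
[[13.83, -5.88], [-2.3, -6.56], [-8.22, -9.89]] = y@[[0.76, 1.19], [0.52, -0.17], [-1.29, 1.25]]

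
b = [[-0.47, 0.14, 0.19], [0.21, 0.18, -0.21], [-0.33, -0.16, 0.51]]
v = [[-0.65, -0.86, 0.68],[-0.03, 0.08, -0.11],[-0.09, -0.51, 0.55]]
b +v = [[-1.12, -0.72, 0.87],[0.18, 0.26, -0.32],[-0.42, -0.67, 1.06]]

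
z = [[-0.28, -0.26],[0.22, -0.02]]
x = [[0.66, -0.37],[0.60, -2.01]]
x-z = [[0.94, -0.11],[0.38, -1.99]]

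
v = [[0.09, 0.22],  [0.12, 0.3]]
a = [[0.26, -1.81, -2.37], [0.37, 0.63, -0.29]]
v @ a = [[0.10,  -0.02,  -0.28], [0.14,  -0.03,  -0.37]]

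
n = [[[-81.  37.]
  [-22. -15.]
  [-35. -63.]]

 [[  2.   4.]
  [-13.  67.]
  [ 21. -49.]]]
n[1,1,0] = -13.0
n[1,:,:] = [[2.0, 4.0], [-13.0, 67.0], [21.0, -49.0]]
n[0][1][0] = -22.0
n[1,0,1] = 4.0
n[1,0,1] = 4.0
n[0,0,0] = -81.0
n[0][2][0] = -35.0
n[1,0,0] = 2.0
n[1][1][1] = 67.0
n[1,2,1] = -49.0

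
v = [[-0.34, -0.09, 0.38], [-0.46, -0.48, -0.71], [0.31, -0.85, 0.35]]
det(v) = 0.473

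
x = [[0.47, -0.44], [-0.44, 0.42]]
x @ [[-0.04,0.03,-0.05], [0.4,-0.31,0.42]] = [[-0.19,0.15,-0.21], [0.19,-0.14,0.2]]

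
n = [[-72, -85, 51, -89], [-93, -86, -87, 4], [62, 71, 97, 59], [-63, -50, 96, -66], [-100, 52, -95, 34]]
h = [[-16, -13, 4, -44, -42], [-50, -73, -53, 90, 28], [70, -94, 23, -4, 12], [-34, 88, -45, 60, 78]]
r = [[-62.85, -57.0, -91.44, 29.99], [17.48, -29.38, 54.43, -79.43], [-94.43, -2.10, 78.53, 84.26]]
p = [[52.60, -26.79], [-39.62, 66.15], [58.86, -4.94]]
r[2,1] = -2.1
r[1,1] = -29.38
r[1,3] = -79.43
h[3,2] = -45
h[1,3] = 90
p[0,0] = 52.6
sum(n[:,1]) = -98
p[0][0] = 52.6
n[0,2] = 51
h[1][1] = -73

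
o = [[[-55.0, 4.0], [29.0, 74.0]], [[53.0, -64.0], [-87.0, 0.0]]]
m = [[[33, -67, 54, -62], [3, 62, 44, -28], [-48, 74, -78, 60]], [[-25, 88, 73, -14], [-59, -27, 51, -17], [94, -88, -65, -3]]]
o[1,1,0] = -87.0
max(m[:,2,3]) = 60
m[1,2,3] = -3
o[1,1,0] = -87.0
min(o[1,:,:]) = -87.0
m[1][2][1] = -88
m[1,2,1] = -88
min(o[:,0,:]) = -64.0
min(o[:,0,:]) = -64.0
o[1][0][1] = -64.0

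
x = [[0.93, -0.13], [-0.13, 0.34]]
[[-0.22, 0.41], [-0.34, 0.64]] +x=[[0.71, 0.28],[-0.47, 0.98]]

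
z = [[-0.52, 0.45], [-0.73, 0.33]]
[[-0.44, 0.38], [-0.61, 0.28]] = z @[[0.83,  -0.01], [-0.01,  0.84]]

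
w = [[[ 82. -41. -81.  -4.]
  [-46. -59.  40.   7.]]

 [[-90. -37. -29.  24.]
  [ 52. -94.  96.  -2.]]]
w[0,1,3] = 7.0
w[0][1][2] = 40.0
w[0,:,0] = [82.0, -46.0]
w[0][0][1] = -41.0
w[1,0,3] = 24.0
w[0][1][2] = 40.0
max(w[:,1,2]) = 96.0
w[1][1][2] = 96.0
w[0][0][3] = -4.0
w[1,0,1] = -37.0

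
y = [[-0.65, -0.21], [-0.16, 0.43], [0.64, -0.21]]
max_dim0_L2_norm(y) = 0.93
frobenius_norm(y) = 1.06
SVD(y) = [[-0.67, 0.55], [-0.22, -0.79], [0.71, 0.27]] @ diag([0.9301685736519951, 0.5153507781989013]) @ [[0.99, -0.11], [-0.11, -0.99]]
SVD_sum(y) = [[-0.62, 0.07], [-0.21, 0.02], [0.66, -0.07]] + [[-0.03, -0.28], [0.05, 0.41], [-0.02, -0.14]]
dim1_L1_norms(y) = [0.86, 0.59, 0.85]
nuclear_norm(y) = 1.45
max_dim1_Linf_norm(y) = 0.65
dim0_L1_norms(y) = [1.45, 0.85]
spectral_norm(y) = 0.93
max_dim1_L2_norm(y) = 0.68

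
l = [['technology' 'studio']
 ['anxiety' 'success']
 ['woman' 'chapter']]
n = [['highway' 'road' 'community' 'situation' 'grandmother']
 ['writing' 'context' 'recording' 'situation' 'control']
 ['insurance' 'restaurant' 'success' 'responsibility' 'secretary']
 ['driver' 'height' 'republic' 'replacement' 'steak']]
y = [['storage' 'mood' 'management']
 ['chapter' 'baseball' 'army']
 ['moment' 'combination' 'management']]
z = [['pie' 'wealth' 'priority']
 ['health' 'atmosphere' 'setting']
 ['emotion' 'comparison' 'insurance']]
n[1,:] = ['writing', 'context', 'recording', 'situation', 'control']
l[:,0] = ['technology', 'anxiety', 'woman']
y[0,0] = 'storage'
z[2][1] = 'comparison'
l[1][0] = 'anxiety'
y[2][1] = 'combination'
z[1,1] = 'atmosphere'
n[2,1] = 'restaurant'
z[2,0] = 'emotion'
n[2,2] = 'success'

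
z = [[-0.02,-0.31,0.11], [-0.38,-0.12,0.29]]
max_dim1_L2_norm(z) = 0.49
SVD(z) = [[-0.41, -0.91], [-0.91, 0.41]] @ diag([0.5269641551461126, 0.2716777119882006]) @ [[0.67, 0.45, -0.59], [-0.51, 0.86, 0.07]]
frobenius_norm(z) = 0.59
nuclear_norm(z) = 0.80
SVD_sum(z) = [[-0.15, -0.10, 0.13], [-0.32, -0.22, 0.28]] + [[0.13, -0.21, -0.02], [-0.06, 0.10, 0.01]]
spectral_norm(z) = 0.53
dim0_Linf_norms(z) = [0.38, 0.31, 0.29]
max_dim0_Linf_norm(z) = 0.38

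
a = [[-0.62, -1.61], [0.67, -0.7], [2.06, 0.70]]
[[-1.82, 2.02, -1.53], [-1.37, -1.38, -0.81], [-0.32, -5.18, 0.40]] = a@[[-0.62, -2.4, -0.15], [1.37, -0.33, 1.01]]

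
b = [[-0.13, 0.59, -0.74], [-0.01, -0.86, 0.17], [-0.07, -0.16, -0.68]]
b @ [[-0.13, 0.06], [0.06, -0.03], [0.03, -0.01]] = [[0.03,  -0.02], [-0.05,  0.02], [-0.02,  0.01]]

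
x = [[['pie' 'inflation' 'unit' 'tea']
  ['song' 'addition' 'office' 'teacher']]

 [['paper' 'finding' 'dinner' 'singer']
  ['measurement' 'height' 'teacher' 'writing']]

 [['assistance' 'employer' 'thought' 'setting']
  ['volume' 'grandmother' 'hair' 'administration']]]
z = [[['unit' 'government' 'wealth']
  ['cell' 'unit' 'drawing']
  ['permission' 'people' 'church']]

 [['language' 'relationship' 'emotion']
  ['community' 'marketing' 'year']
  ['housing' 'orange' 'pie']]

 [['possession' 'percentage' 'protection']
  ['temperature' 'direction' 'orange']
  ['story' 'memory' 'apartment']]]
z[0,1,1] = 'unit'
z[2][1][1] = 'direction'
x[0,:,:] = [['pie', 'inflation', 'unit', 'tea'], ['song', 'addition', 'office', 'teacher']]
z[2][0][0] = 'possession'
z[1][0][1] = 'relationship'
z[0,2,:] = ['permission', 'people', 'church']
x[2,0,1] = 'employer'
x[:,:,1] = [['inflation', 'addition'], ['finding', 'height'], ['employer', 'grandmother']]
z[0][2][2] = 'church'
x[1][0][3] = 'singer'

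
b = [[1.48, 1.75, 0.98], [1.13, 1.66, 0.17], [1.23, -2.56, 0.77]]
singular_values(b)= [3.55, 2.48, 0.39]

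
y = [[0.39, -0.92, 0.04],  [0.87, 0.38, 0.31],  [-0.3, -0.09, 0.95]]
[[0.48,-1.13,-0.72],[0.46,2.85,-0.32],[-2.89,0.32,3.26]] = y @ [[1.46,1.95,-1.54], [-0.02,2.11,0.26], [-2.58,1.15,2.97]]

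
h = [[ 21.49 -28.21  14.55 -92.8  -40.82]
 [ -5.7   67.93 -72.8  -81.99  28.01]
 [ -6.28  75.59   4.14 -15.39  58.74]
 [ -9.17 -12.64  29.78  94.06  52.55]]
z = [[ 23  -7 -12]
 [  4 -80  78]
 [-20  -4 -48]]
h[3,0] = -9.17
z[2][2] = -48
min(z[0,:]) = -12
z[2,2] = -48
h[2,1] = 75.59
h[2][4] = 58.74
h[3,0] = -9.17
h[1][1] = 67.93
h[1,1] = 67.93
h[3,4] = 52.55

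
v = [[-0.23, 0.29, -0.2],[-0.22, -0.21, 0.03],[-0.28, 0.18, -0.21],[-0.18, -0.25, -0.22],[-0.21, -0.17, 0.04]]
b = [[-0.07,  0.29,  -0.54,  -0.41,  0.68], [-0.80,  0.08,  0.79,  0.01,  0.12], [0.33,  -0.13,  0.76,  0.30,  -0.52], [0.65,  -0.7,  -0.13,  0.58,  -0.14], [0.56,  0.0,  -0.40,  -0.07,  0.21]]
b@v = [[0.03, -0.19, 0.25], [-0.08, -0.13, -0.00], [-0.20, 0.27, -0.32], [-0.03, 0.19, -0.26], [-0.05, 0.07, -0.0]]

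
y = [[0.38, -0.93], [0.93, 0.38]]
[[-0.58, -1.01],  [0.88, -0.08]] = y @[[0.59, -0.45], [0.87, 0.9]]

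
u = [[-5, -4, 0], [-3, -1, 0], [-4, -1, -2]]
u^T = [[-5, -3, -4], [-4, -1, -1], [0, 0, -2]]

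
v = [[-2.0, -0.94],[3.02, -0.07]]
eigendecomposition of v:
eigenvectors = [[0.28-0.40j, (0.28+0.4j)], [(-0.87+0j), -0.87-0.00j]]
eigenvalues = [(-1.03+1.38j), (-1.03-1.38j)]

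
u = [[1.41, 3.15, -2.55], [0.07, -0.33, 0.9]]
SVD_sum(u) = [[1.35, 3.11, -2.63], [-0.24, -0.56, 0.47]] + [[0.06, 0.04, 0.08], [0.31, 0.23, 0.43]]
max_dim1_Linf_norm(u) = 3.15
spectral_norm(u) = 4.36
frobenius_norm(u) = 4.40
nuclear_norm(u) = 4.94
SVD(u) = [[-0.98, 0.18],[0.18, 0.98]] @ diag([4.358047143617178, 0.5867922068417084]) @ [[-0.32, -0.72, 0.61], [0.54, 0.39, 0.74]]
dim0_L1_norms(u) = [1.48, 3.48, 3.45]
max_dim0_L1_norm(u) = 3.48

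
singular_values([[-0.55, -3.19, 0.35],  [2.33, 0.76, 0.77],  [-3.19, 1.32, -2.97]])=[5.01, 3.53, 0.59]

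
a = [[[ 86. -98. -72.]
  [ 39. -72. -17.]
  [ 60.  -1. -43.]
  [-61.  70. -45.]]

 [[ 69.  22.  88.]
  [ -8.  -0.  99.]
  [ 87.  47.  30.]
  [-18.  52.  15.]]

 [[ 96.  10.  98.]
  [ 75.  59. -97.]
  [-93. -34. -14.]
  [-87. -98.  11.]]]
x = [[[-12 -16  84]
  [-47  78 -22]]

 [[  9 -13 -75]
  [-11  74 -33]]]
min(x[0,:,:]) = -47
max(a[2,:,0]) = 96.0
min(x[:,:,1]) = -16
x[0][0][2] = 84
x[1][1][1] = 74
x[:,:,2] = [[84, -22], [-75, -33]]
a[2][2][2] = -14.0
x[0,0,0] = -12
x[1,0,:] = [9, -13, -75]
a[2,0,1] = 10.0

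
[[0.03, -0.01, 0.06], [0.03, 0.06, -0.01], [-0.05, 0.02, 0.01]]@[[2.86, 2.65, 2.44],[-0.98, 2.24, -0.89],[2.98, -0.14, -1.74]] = [[0.27, 0.05, -0.02], [-0.00, 0.22, 0.04], [-0.13, -0.09, -0.16]]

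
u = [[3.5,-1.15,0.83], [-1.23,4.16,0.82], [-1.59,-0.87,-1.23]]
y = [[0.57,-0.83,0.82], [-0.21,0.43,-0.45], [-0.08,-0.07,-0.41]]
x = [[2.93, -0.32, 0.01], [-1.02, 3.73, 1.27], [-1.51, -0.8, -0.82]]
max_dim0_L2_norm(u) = 4.4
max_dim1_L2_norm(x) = 4.07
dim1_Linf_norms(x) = [2.93, 3.73, 1.51]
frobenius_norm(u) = 6.21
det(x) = -5.04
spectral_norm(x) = 4.29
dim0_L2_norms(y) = [0.61, 0.94, 1.02]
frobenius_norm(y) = 1.52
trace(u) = 6.43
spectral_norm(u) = 5.07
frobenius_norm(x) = 5.37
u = x + y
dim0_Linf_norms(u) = [3.5, 4.16, 1.23]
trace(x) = 5.84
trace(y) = 0.59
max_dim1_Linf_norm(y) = 0.83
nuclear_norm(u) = 8.96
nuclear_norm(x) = 7.87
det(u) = -5.79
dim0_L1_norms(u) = [6.32, 6.18, 2.88]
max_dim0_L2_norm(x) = 3.83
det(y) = -0.04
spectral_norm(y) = 1.48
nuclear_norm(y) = 1.89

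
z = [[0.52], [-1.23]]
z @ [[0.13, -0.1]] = [[0.07, -0.05], [-0.16, 0.12]]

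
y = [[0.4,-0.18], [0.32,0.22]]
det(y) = 0.146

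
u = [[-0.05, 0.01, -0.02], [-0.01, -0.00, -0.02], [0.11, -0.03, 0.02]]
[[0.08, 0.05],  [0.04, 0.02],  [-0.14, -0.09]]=u@[[-0.78,-1.18], [0.83,-1.64], [-1.69,-0.28]]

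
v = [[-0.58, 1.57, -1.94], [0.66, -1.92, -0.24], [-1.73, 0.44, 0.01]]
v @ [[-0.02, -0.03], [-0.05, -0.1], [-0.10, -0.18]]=[[0.13,0.21], [0.11,0.22], [0.01,0.01]]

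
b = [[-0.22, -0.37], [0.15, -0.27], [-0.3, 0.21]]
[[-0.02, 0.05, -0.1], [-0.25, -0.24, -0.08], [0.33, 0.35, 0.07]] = b @ [[-0.74,-0.90,-0.02], [0.5,0.39,0.29]]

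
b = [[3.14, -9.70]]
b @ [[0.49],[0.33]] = [[-1.66]]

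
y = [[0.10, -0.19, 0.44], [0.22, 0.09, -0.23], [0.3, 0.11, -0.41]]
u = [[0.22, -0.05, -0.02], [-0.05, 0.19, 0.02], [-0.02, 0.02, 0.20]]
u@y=[[0.01, -0.05, 0.12], [0.04, 0.03, -0.07], [0.06, 0.03, -0.10]]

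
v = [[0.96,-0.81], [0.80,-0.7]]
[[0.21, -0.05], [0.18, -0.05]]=v@ [[0.15, -0.04], [-0.08, 0.02]]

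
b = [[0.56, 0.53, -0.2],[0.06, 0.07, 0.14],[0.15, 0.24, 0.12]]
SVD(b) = [[-0.95, -0.28, 0.13], [-0.08, 0.63, 0.78], [-0.3, 0.73, -0.62]] @ diag([0.8350614685712988, 0.24158078786301984, 0.03756416700830926]) @ [[-0.7,-0.7,0.17], [-0.05,0.28,0.96], [0.72,-0.66,0.23]]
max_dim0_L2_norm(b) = 0.59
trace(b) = 0.75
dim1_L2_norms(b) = [0.8, 0.17, 0.31]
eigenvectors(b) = [[-0.90, -0.41, 0.67],[-0.21, 0.54, -0.66],[-0.39, 0.73, 0.33]]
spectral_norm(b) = 0.84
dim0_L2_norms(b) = [0.58, 0.59, 0.27]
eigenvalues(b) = [0.6, 0.21, -0.06]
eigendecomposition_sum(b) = [[0.52, 0.49, -0.07], [0.12, 0.11, -0.02], [0.22, 0.21, -0.03]] + [[0.04, -0.0, -0.09], [-0.05, 0.01, 0.12], [-0.07, 0.01, 0.17]] + [[0.0, 0.05, -0.03], [-0.0, -0.05, 0.03], [0.0, 0.02, -0.02]]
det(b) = -0.01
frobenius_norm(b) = 0.87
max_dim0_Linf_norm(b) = 0.56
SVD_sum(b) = [[0.55,0.55,-0.14], [0.05,0.05,-0.01], [0.18,0.17,-0.04]] + [[0.00,-0.02,-0.07], [-0.01,0.04,0.14], [-0.01,0.05,0.17]] + [[0.0, -0.0, 0.0], [0.02, -0.02, 0.01], [-0.02, 0.02, -0.01]]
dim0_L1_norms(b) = [0.77, 0.84, 0.46]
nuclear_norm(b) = 1.11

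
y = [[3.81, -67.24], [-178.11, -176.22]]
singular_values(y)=[254.65, 49.67]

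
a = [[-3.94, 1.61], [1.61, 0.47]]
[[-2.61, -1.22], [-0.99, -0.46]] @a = [[8.32, -4.78], [3.16, -1.81]]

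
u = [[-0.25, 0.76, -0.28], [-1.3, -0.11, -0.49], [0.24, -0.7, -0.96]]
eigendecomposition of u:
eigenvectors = [[(0.08-0.61j), 0.08+0.61j, (-0.02+0j)], [0.70+0.00j, (0.7-0j), (0.37+0j)], [(-0.31+0.18j), -0.31-0.18j, (0.93+0j)]]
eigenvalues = [(-0.04+1j), (-0.04-1j), (-1.25+0j)]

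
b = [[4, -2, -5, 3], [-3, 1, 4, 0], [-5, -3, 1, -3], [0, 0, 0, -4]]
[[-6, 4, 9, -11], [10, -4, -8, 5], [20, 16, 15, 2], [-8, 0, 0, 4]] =b @ [[-4, -4, -4, -1], [-2, 0, 0, 2], [0, -4, -5, 0], [2, 0, 0, -1]]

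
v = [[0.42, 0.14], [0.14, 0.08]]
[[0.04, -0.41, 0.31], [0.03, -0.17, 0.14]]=v@[[-0.03,  -0.71,  0.38], [0.37,  -0.83,  1.1]]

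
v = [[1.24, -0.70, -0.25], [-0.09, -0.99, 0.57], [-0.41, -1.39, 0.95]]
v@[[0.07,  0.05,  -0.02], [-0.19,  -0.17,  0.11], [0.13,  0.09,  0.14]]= [[0.19,0.16,-0.14],  [0.26,0.22,-0.03],  [0.36,0.3,-0.01]]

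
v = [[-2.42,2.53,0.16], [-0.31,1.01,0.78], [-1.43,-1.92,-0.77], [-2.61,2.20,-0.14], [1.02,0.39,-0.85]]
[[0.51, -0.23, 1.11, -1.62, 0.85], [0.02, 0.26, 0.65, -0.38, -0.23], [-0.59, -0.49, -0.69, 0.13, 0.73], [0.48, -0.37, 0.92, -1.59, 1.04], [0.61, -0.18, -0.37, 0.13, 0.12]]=v @ [[0.14,0.13,-0.13,0.32,-0.32], [0.36,0.01,0.29,-0.34,0.06], [-0.39,0.37,0.41,0.08,-0.5]]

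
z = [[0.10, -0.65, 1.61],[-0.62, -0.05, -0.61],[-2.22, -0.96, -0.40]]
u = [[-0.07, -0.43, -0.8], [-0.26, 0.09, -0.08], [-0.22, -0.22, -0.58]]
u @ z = [[2.04, 0.84, 0.47], [0.10, 0.24, -0.44], [1.40, 0.71, 0.01]]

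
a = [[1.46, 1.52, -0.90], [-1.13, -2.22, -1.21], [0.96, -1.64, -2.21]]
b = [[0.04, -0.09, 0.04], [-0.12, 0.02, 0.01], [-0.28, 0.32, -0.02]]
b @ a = [[0.20, 0.20, -0.02], [-0.19, -0.24, 0.06], [-0.79, -1.1, -0.09]]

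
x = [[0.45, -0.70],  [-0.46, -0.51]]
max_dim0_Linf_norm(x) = 0.7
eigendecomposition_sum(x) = [[0.59, -0.34], [-0.22, 0.13]] + [[-0.14, -0.36],[-0.24, -0.64]]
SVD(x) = [[0.89,0.45],[0.45,-0.89]] @ diag([0.8765543777572784, 0.6291680402202187]) @ [[0.22, -0.98], [0.98, 0.22]]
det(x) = -0.55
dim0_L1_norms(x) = [0.91, 1.21]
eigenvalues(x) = [0.71, -0.77]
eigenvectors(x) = [[0.94, 0.5], [-0.35, 0.87]]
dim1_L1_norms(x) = [1.15, 0.97]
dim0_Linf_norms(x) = [0.46, 0.7]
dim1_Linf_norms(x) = [0.7, 0.51]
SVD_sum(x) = [[0.17, -0.76], [0.09, -0.39]] + [[0.28,0.06], [-0.55,-0.12]]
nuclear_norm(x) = 1.51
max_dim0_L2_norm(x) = 0.87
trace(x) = -0.06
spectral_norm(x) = 0.88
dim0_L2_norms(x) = [0.64, 0.87]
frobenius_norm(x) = 1.08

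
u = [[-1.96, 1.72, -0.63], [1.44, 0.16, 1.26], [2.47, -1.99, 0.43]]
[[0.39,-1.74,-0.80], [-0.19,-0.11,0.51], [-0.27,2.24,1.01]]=u@[[0.24, 0.42, 0.37],[0.33, -0.71, -0.05],[-0.47, -0.48, -0.01]]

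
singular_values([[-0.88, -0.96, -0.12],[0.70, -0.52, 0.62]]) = [1.33, 1.04]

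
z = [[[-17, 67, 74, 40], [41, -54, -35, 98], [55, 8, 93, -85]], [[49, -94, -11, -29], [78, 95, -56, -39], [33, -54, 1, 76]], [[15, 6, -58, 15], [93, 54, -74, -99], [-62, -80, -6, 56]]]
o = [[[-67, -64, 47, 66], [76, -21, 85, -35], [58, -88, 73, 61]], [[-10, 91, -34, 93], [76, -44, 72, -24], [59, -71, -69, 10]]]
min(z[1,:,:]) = -94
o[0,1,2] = 85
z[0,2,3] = -85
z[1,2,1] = -54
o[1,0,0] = -10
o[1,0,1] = 91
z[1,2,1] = -54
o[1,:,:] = [[-10, 91, -34, 93], [76, -44, 72, -24], [59, -71, -69, 10]]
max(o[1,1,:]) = 76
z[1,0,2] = -11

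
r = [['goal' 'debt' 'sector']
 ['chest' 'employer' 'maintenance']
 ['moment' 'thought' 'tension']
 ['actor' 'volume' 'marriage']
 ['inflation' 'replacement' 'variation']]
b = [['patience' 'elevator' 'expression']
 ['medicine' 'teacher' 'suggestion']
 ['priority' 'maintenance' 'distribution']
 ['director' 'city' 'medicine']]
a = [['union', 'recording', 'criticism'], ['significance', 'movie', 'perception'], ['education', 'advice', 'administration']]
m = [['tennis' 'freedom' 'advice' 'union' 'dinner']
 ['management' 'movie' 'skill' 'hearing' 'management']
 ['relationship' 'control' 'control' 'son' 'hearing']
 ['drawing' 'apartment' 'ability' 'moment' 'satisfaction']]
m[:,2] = ['advice', 'skill', 'control', 'ability']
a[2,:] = ['education', 'advice', 'administration']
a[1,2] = 'perception'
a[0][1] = 'recording'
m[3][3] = 'moment'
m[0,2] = 'advice'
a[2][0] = 'education'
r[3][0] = 'actor'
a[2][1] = 'advice'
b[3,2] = 'medicine'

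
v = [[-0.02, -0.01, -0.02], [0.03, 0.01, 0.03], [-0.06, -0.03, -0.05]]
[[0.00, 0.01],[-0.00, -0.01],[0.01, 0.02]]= v @ [[-0.26, 0.03], [-0.00, -0.02], [0.20, -0.42]]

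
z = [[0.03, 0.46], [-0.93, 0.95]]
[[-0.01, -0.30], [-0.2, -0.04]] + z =[[0.02, 0.16], [-1.13, 0.91]]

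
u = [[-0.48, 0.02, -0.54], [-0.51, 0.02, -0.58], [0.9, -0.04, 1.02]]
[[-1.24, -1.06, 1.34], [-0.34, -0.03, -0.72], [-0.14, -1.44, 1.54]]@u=[[2.34, -0.1, 2.65], [-0.47, 0.02, -0.53], [2.19, -0.09, 2.48]]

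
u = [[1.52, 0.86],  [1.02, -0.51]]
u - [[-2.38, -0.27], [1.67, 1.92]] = [[3.90, 1.13], [-0.65, -2.43]]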